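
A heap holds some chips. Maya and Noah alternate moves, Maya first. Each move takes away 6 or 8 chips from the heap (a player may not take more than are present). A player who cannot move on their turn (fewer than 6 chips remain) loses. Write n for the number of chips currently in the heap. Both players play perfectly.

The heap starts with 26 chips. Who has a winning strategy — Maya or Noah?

Maya wins.

Compute win/loss labels from the base case upward. A position with no move is L. Any other position is W if it can reach an L in one move, else L.
n=0: no move → L
n=1: no move → L
n=2: no move → L
n=3: no move → L
n=4: no move → L
n=5: no move → L
n=6: reaches L-position 0 → W
n=7: reaches L-position 1 → W
n=8: reaches L-position 2 → W
n=9: reaches L-position 3 → W
n=10: reaches L-position 4 → W
n=11: reaches L-position 5 → W
n=12: reaches L-position 4 → W
n=13: reaches L-position 5 → W
n=14: only reaches 8(W), 6(W), all W → L
n=15: only reaches 9(W), 7(W), all W → L
n=16: only reaches 10(W), 8(W), all W → L
n=17: only reaches 11(W), 9(W), all W → L
n=18: only reaches 12(W), 10(W), all W → L
n=19: only reaches 13(W), 11(W), all W → L
n=20: reaches L-position 14 → W
n=21: reaches L-position 15 → W
n=22: reaches L-position 16 → W
n=23: reaches L-position 17 → W
n=24: reaches L-position 18 → W
n=25: reaches L-position 19 → W
n=26: reaches L-position 18 → W
The starting position 26 is W: Maya should remove 8, leaving 18, handing over an L position.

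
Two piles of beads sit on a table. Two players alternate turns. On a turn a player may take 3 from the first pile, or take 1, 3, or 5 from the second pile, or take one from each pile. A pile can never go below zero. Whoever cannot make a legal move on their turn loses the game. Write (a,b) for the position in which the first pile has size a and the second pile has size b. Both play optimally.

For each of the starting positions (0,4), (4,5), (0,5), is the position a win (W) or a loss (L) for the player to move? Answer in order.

(0,4): L, (4,5): L, (0,5): W

Use the standard recursion: the mover loses at a terminal position; elsewhere, the mover wins exactly when some move hands the opponent an L position.
No move ever increases a pile, so every position that can arise here has a ≤ 4 and b ≤ 5; it is enough to label the cells with 0 ≤ a ≤ 4 and 0 ≤ b ≤ 5.
Every move lowers a or b (never raises either), so fill the grid row by row in increasing a, and left to right within a row: each cell's successors are then already labelled.
      b=0  b=1  b=2  b=3  b=4  b=5
a=0:    L    W    L    W    L    W
a=1:    L    W    L    W    L    W
a=2:    L    W    L    W    L    W
a=3:    W    W    W    W    W    W
a=4:    W    L    W    L    W    L
Cells with no legal move (terminal, hence L): (0,0), (1,0), (2,0).
The remaining L cells, each justified by listing all of its moves:
(0,2): the only move is to (0,1)(W), a W ⇒ L
(0,4): moves to (0,3)(W), (0,1)(W); every one is W ⇒ L
(1,2): moves to (1,1)(W), (0,1)(W); every one is W ⇒ L
(1,4): moves to (1,3)(W), (1,1)(W), (0,3)(W); every one is W ⇒ L
(2,2): moves to (2,1)(W), (1,1)(W); every one is W ⇒ L
(2,4): moves to (2,3)(W), (2,1)(W), (1,3)(W); every one is W ⇒ L
(4,1): moves to (1,1)(W), (4,0)(W), (3,0)(W); every one is W ⇒ L
(4,3): moves to (1,3)(W), (4,2)(W), (4,0)(W), (3,2)(W); every one is W ⇒ L
(4,5): moves to (1,5)(W), (4,4)(W), (4,2)(W), (4,0)(W), (3,4)(W); every one is W ⇒ L
Every other cell has at least one move into one of the L cells above, so it is W.
(0,4): one of the L cells justified above, so L
(4,5): one of the L cells justified above, so L
(0,5): the move to (0,4) reaches an L cell, so W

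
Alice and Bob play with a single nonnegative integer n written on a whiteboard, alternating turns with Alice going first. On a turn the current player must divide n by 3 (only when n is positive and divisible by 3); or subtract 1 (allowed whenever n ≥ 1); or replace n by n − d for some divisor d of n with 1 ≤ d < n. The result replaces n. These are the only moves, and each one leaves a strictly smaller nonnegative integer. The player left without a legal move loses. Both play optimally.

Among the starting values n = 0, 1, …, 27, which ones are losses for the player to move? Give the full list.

Use the standard recursion: the mover loses at a terminal position; elsewhere, the mover wins exactly when some move hands the opponent an L position.
n=0: no move → L
n=1: W (go to 0, an L position)
n=2: L (sole option 1(W) is W)
n=3: W (go to 2, an L position)
n=4: W (go to 2, an L position)
n=5: L (sole option 4(W) is W)
n=6: W (go to 2, an L position)
n=7: L (sole option 6(W) is W)
n=8: W (go to 7, an L position)
n=9: L (options 3(W), 6(W), 8(W) are all W)
n=10: W (go to 5, an L position)
n=11: L (sole option 10(W) is W)
n=12: W (go to 9, an L position)
n=13: L (sole option 12(W) is W)
n=14: W (go to 7, an L position)
n=15: W (go to 5, an L position)
n=16: L (options 8(W), 12(W), 14(W), 15(W) are all W)
n=17: W (go to 16, an L position)
n=18: W (go to 9, an L position)
n=19: L (sole option 18(W) is W)
n=20: W (go to 16, an L position)
n=21: W (go to 7, an L position)
n=22: W (go to 11, an L position)
n=23: L (sole option 22(W) is W)
n=24: W (go to 16, an L position)
n=25: L (options 20(W), 24(W) are all W)
n=26: W (go to 13, an L position)
n=27: W (go to 9, an L position)
Reading off the rows marked L gives the requested list; there are 11 such values of n.

0, 2, 5, 7, 9, 11, 13, 16, 19, 23, 25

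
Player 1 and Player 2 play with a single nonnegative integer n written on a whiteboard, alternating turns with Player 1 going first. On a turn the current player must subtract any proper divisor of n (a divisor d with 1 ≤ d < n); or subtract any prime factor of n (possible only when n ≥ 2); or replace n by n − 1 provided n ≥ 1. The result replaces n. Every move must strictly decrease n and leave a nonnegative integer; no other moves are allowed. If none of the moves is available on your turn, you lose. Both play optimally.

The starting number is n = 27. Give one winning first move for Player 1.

Move to 26.

Use the standard recursion: the mover loses at a terminal position; elsewhere, the mover wins exactly when some move hands the opponent an L position.
n=0: no move → L
n=1: reaches L-position 0 → W
n=2: reaches L-position 0 → W
n=3: reaches L-position 0 → W
n=4: only reaches 2(W), 3(W), all W → L
n=5: reaches L-position 0 → W
n=6: reaches L-position 4 → W
n=7: reaches L-position 0 → W
n=8: reaches L-position 4 → W
n=9: only reaches 6(W), 8(W), all W → L
n=10: reaches L-position 9 → W
n=11: reaches L-position 0 → W
n=12: reaches L-position 9 → W
n=13: reaches L-position 0 → W
n=14: only reaches 7(W), 12(W), 13(W), all W → L
n=15: reaches L-position 14 → W
n=16: reaches L-position 14 → W
n=17: reaches L-position 0 → W
n=18: reaches L-position 9 → W
n=19: reaches L-position 0 → W
n=20: only reaches 10(W), 15(W), 16(W), 18(W), 19(W), all W → L
n=21: reaches L-position 14 → W
n=22: reaches L-position 20 → W
n=23: reaches L-position 0 → W
n=24: reaches L-position 20 → W
n=25: reaches L-position 20 → W
n=26: only reaches 13(W), 24(W), 25(W), all W → L
n=27: reaches L-position 26 → W
From 27, the L positions reachable in one move are: 26.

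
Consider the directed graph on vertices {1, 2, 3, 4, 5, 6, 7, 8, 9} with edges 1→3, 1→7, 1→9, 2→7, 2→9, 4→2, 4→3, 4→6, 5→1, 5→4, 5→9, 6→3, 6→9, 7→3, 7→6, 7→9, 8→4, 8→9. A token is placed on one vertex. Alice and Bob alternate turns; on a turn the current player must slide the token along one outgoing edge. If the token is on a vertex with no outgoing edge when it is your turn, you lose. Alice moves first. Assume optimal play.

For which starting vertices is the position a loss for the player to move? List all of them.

3, 9

Use the standard recursion: the mover loses at a terminal position; elsewhere, the mover wins exactly when some move hands the opponent an L position.
Every edge goes from a vertex to one that appears earlier in the order 9, 3, 6, 7, 1, 2, 4, 5, 8, so processing vertices in that order labels each vertex after all of its successors.
9: no outgoing edge → L
3: no outgoing edge → L
6: can move to 3, which is L ⇒ W
7: can move to 3, which is L ⇒ W
1: can move to 3, which is L ⇒ W
2: can move to 9, which is L ⇒ W
4: can move to 3, which is L ⇒ W
5: can move to 9, which is L ⇒ W
8: can move to 9, which is L ⇒ W
Reading off the rows marked L gives the requested list; there are 2 such vertices.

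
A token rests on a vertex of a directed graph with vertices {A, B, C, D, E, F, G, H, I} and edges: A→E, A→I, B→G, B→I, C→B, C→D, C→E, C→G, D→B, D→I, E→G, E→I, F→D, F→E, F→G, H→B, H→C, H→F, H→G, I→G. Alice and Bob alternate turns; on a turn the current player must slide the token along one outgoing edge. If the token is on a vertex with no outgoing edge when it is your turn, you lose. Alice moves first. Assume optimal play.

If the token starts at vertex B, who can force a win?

Alice wins.

Label each position W (a win for the player to move) or L (a loss). A position with no legal move is L; any other position is W exactly when some move reaches an L, and L when every move reaches a W.
Every edge goes from a vertex to one that appears earlier in the order G, I, B, E, D, C, F, A, H, so processing vertices in that order labels each vertex after all of its successors.
G: no outgoing edge → L
I: reaches L-position G → W
B: reaches L-position G → W
E: reaches L-position G → W
D: only reaches B(W), I(W), all W → L
C: reaches L-position D → W
F: reaches L-position D → W
A: only reaches E(W), I(W), all W → L
H: reaches L-position G → W
From B Alice can move to G, reaching an L position.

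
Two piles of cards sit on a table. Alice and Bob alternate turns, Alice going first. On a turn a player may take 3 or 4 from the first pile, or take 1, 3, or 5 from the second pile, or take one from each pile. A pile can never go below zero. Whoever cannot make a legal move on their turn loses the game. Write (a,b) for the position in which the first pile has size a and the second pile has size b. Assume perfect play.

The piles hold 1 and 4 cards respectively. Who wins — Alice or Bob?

Bob wins.

Classify positions by backward induction: terminal positions (no move available) are L. From any other position, the mover wins iff some move reaches an L.
No move ever increases a pile, so every position that can arise here has a ≤ 1 and b ≤ 4; it is enough to label the cells with 0 ≤ a ≤ 1 and 0 ≤ b ≤ 4.
Every move lowers a or b (never raises either), so fill the grid row by row in increasing a, and left to right within a row: each cell's successors are then already labelled.
      b=0  b=1  b=2  b=3  b=4
a=0:    L    W    L    W    L
a=1:    L    W    L    W    L
Cells with no legal move (terminal, hence L): (0,0), (1,0).
The remaining L cells, each justified by listing all of its moves:
(0,2): the only move is to (0,1)(W), a W ⇒ L
(0,4): moves to (0,3)(W), (0,1)(W); every one is W ⇒ L
(1,2): moves to (1,1)(W), (0,1)(W); every one is W ⇒ L
(1,4): moves to (1,3)(W), (1,1)(W), (0,3)(W); every one is W ⇒ L
Every other cell has at least one move into one of the L cells above, so it is W.
Every move from (1,4) reaches a W position, so the mover loses.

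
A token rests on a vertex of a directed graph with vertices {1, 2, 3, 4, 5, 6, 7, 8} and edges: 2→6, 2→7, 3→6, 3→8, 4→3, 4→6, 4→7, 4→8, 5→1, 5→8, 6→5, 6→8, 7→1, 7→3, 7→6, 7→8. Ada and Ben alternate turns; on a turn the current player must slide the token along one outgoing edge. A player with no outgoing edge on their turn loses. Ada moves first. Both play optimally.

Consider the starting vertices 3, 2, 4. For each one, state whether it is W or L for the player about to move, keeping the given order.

3: W, 2: L, 4: W

Classify positions by backward induction: terminal positions (no move available) are L. From any other position, the mover wins iff some move reaches an L.
Every edge goes from a vertex to one that appears earlier in the order 1, 8, 5, 6, 3, 7, 2, 4, so processing vertices in that order labels each vertex after all of its successors.
1: no outgoing edge → L
8: no outgoing edge → L
5: W (go to 8, an L position)
6: W (go to 8, an L position)
3: W (go to 8, an L position)
7: W (go to 8, an L position)
2: L (options 7(W), 6(W) are all W)
4: W (go to 8, an L position)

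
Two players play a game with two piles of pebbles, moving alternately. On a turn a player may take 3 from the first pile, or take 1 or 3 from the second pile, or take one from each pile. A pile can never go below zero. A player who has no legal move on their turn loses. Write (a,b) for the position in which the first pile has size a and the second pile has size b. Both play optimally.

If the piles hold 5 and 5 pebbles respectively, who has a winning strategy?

Label each position W (a win for the player to move) or L (a loss). A position with no legal move is L; any other position is W exactly when some move reaches an L, and L when every move reaches a W.
No move ever increases a pile, so every position that can arise here has a ≤ 5 and b ≤ 5; it is enough to label the cells with 0 ≤ a ≤ 5 and 0 ≤ b ≤ 5.
Every move lowers a or b (never raises either), so fill the grid row by row in increasing a, and left to right within a row: each cell's successors are then already labelled.
      b=0  b=1  b=2  b=3  b=4  b=5
a=0:    L    W    L    W    L    W
a=1:    L    W    L    W    L    W
a=2:    L    W    L    W    L    W
a=3:    W    W    W    W    W    W
a=4:    W    L    W    L    W    L
a=5:    W    L    W    L    W    L
Cells with no legal move (terminal, hence L): (0,0), (1,0), (2,0).
The remaining L cells, each justified by listing all of its moves:
(0,2): L (sole option (0,1)(W) is W)
(0,4): L (options (0,3)(W), (0,1)(W) are all W)
(1,2): L (options (1,1)(W), (0,1)(W) are all W)
(1,4): L (options (1,3)(W), (1,1)(W), (0,3)(W) are all W)
(2,2): L (options (2,1)(W), (1,1)(W) are all W)
(2,4): L (options (2,3)(W), (2,1)(W), (1,3)(W) are all W)
(4,1): L (options (1,1)(W), (4,0)(W), (3,0)(W) are all W)
(4,3): L (options (1,3)(W), (4,2)(W), (4,0)(W), (3,2)(W) are all W)
(4,5): L (options (1,5)(W), (4,4)(W), (4,2)(W), (3,4)(W) are all W)
(5,1): L (options (2,1)(W), (5,0)(W), (4,0)(W) are all W)
(5,3): L (options (2,3)(W), (5,2)(W), (5,0)(W), (4,2)(W) are all W)
(5,5): L (options (2,5)(W), (5,4)(W), (5,2)(W), (4,4)(W) are all W)
Every other cell has at least one move into one of the L cells above, so it is W.
Every move from (5,5) reaches a W position, so the mover loses.

The second player wins.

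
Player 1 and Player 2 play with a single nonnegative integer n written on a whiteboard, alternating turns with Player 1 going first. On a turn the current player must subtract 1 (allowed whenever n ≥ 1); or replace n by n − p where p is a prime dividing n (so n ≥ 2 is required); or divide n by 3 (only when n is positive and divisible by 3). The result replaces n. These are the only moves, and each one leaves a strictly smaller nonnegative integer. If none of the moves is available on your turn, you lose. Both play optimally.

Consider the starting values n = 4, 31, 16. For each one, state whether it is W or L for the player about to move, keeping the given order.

Positions with no move are L. A position that does have a move is losing for the player to move precisely when every available move leads to a winning position for the opponent. Fill in the labels:
n=0: no move → L
n=1: W (go to 0, an L position)
n=2: W (go to 0, an L position)
n=3: W (go to 0, an L position)
n=4: L (options 2(W), 3(W) are all W)
n=5: W (go to 0, an L position)
n=6: W (go to 4, an L position)
n=7: W (go to 0, an L position)
n=8: L (options 6(W), 7(W) are all W)
n=9: W (go to 8, an L position)
n=10: W (go to 8, an L position)
n=11: W (go to 0, an L position)
n=12: W (go to 4, an L position)
n=13: W (go to 0, an L position)
n=14: L (options 7(W), 12(W), 13(W) are all W)
n=15: W (go to 14, an L position)
n=16: W (go to 14, an L position)
n=17: W (go to 0, an L position)
n=18: L (options 6(W), 15(W), 16(W), 17(W) are all W)
n=19: W (go to 0, an L position)
n=20: W (go to 18, an L position)
n=21: W (go to 14, an L position)
n=22: L (options 11(W), 20(W), 21(W) are all W)
n=23: W (go to 0, an L position)
n=24: W (go to 8, an L position)
n=25: L (options 20(W), 24(W) are all W)
n=26: W (go to 25, an L position)
n=27: L (options 9(W), 24(W), 26(W) are all W)
n=28: W (go to 27, an L position)
n=29: W (go to 0, an L position)
n=30: W (go to 25, an L position)
n=31: W (go to 0, an L position)

4: L, 31: W, 16: W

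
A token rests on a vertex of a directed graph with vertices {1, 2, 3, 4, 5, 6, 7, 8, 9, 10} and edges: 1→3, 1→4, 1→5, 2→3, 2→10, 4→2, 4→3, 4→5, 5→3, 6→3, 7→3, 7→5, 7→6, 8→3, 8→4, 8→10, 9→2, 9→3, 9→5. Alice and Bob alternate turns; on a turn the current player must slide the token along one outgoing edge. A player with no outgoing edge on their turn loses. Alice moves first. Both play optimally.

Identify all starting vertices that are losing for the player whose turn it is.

Build the W/L table. Terminal = L. A non-terminal position is W if it has a move to some L; otherwise it is L.
Every edge goes from a vertex to one that appears earlier in the order 10, 3, 6, 2, 5, 9, 4, 1, 7, 8, so processing vertices in that order labels each vertex after all of its successors.
10: no outgoing edge → L
3: no outgoing edge → L
6: W (go to 3, an L position)
2: W (go to 3, an L position)
5: W (go to 3, an L position)
9: W (go to 3, an L position)
4: W (go to 3, an L position)
1: W (go to 3, an L position)
7: W (go to 3, an L position)
8: W (go to 3, an L position)
Reading off the rows marked L gives the requested list; there are 2 such vertices.

3, 10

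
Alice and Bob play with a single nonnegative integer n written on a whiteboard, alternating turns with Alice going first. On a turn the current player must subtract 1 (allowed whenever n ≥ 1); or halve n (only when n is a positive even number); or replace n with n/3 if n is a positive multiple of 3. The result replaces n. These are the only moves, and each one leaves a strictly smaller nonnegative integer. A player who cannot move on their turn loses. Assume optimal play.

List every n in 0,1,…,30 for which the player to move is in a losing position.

0, 2, 5, 7, 9, 11, 13, 16, 19, 23, 25, 28, 30

Label each position W (a win for the player to move) or L (a loss). A position with no legal move is L; any other position is W exactly when some move reaches an L, and L when every move reaches a W.
n=0: no move → L
n=1: W (go to 0, an L position)
n=2: L (sole option 1(W) is W)
n=3: W (go to 2, an L position)
n=4: W (go to 2, an L position)
n=5: L (sole option 4(W) is W)
n=6: W (go to 2, an L position)
n=7: L (sole option 6(W) is W)
n=8: W (go to 7, an L position)
n=9: L (options 3(W), 8(W) are all W)
n=10: W (go to 5, an L position)
n=11: L (sole option 10(W) is W)
n=12: W (go to 11, an L position)
n=13: L (sole option 12(W) is W)
n=14: W (go to 7, an L position)
n=15: W (go to 5, an L position)
n=16: L (options 8(W), 15(W) are all W)
n=17: W (go to 16, an L position)
n=18: W (go to 9, an L position)
n=19: L (sole option 18(W) is W)
n=20: W (go to 19, an L position)
n=21: W (go to 7, an L position)
n=22: W (go to 11, an L position)
n=23: L (sole option 22(W) is W)
n=24: W (go to 23, an L position)
n=25: L (sole option 24(W) is W)
n=26: W (go to 13, an L position)
n=27: W (go to 9, an L position)
n=28: L (options 14(W), 27(W) are all W)
n=29: W (go to 28, an L position)
n=30: L (options 10(W), 15(W), 29(W) are all W)
Reading off the rows marked L gives the requested list; there are 13 such values of n.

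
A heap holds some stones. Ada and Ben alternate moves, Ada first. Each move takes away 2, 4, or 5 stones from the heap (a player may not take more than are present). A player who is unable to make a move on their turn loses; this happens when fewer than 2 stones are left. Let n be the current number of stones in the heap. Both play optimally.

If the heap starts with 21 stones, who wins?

Ben wins.

Classify positions by backward induction: terminal positions (no move available) are L. From any other position, the mover wins iff some move reaches an L.
n=0: no move → L
n=1: no move → L
n=2: can move to 0, which is L ⇒ W
n=3: can move to 1, which is L ⇒ W
n=4: can move to 0, which is L ⇒ W
n=5: can move to 1, which is L ⇒ W
n=6: can move to 1, which is L ⇒ W
n=7: moves to 5(W), 3(W), 2(W); every one is W ⇒ L
n=8: moves to 6(W), 4(W), 3(W); every one is W ⇒ L
n=9: can move to 7, which is L ⇒ W
n=10: can move to 8, which is L ⇒ W
n=11: can move to 7, which is L ⇒ W
n=12: can move to 8, which is L ⇒ W
n=13: can move to 8, which is L ⇒ W
n=14: moves to 12(W), 10(W), 9(W); every one is W ⇒ L
n=15: moves to 13(W), 11(W), 10(W); every one is W ⇒ L
n=16: can move to 14, which is L ⇒ W
n=17: can move to 15, which is L ⇒ W
n=18: can move to 14, which is L ⇒ W
n=19: can move to 15, which is L ⇒ W
n=20: can move to 15, which is L ⇒ W
n=21: moves to 19(W), 17(W), 16(W); every one is W ⇒ L
Every move from 21 reaches a W position, so the mover loses.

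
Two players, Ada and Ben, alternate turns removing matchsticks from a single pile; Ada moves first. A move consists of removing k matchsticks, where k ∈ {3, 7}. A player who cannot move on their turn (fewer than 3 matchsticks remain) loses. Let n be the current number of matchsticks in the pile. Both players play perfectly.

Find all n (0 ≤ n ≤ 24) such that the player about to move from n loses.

Positions with no move are L. A position that does have a move is losing for the player to move precisely when every available move leads to a winning position for the opponent. Fill in the labels:
n=0: no move → L
n=1: no move → L
n=2: no move → L
n=3: →0(L), so W
n=4: →1(L), so W
n=5: →2(L), so W
n=6: →3(W) only, which is W, so L
n=7: →0(L), so W
n=8: →1(L), so W
n=9: →6(L), so W
n=10: →7(W), 3(W) — all W, so L
n=11: →8(W), 4(W) — all W, so L
n=12: →9(W), 5(W) — all W, so L
n=13: →10(L), so W
n=14: →11(L), so W
n=15: →12(L), so W
n=16: →13(W), 9(W) — all W, so L
n=17: →10(L), so W
n=18: →11(L), so W
n=19: →16(L), so W
n=20: →17(W), 13(W) — all W, so L
n=21: →18(W), 14(W) — all W, so L
n=22: →19(W), 15(W) — all W, so L
n=23: →20(L), so W
n=24: →21(L), so W
Reading off the rows marked L gives the requested list; there are 11 such values of n.

0, 1, 2, 6, 10, 11, 12, 16, 20, 21, 22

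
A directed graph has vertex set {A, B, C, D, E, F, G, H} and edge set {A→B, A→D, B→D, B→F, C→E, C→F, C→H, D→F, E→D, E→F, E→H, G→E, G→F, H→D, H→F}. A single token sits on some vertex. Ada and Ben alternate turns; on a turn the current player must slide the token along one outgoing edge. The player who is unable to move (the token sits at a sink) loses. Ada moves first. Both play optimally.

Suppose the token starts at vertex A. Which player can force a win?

Ben wins.

Compute win/loss labels from the base case upward. A position with no move is L. Any other position is W if it can reach an L in one move, else L.
Every edge goes from a vertex to one that appears earlier in the order F, D, B, H, A, E, G, C, so processing vertices in that order labels each vertex after all of its successors.
F: no outgoing edge → L
D: can move to F, which is L ⇒ W
B: can move to F, which is L ⇒ W
H: can move to F, which is L ⇒ W
A: moves to B(W), D(W); every one is W ⇒ L
E: can move to F, which is L ⇒ W
G: can move to F, which is L ⇒ W
C: can move to F, which is L ⇒ W
The starting position A is L: whatever Ada does, the opponent receives a W position.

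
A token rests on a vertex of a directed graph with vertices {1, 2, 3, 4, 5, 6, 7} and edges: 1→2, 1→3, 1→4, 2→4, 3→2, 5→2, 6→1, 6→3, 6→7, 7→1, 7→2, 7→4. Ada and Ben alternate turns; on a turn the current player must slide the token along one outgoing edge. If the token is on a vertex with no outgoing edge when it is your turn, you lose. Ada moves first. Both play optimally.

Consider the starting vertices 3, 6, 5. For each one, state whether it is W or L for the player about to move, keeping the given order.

3: L, 6: W, 5: L

Classify positions by backward induction: terminal positions (no move available) are L. From any other position, the mover wins iff some move reaches an L.
Every edge goes from a vertex to one that appears earlier in the order 4, 2, 3, 1, 5, 7, 6, so processing vertices in that order labels each vertex after all of its successors.
4: no outgoing edge → L
2: →4(L), so W
3: →2(W) only, which is W, so L
1: →3(L), so W
5: →2(W) only, which is W, so L
7: →4(L), so W
6: →3(L), so W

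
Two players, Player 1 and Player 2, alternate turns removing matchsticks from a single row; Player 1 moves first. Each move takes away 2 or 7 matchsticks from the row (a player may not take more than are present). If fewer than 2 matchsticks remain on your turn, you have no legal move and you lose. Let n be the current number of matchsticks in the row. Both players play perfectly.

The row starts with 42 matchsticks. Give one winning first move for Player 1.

Remove 2, leaving 40.

Work bottom-up. With no move the player to move loses. Otherwise the position is W if at least one move leads to an L position for the opponent, and L if every move leads to a W.
n=0: no move → L
n=1: no move → L
n=2: can move to 0, which is L ⇒ W
n=3: can move to 1, which is L ⇒ W
n=4: the only move is to 2(W), a W ⇒ L
n=5: the only move is to 3(W), a W ⇒ L
n=6: can move to 4, which is L ⇒ W
n=7: can move to 5, which is L ⇒ W
n=8: can move to 1, which is L ⇒ W
n=9: moves to 7(W), 2(W); every one is W ⇒ L
n=10: moves to 8(W), 3(W); every one is W ⇒ L
n=11: can move to 9, which is L ⇒ W
n=12: can move to 10, which is L ⇒ W
n=13: moves to 11(W), 6(W); every one is W ⇒ L
n=14: moves to 12(W), 7(W); every one is W ⇒ L
n=15: can move to 13, which is L ⇒ W
n=16: can move to 14, which is L ⇒ W
n=17: can move to 10, which is L ⇒ W
n=18: moves to 16(W), 11(W); every one is W ⇒ L
n=19: moves to 17(W), 12(W); every one is W ⇒ L
n=20: can move to 18, which is L ⇒ W
n=21: can move to 19, which is L ⇒ W
n=22: moves to 20(W), 15(W); every one is W ⇒ L
n=23: moves to 21(W), 16(W); every one is W ⇒ L
n=24: can move to 22, which is L ⇒ W
n=25: can move to 23, which is L ⇒ W
n=26: can move to 19, which is L ⇒ W
n=27: moves to 25(W), 20(W); every one is W ⇒ L
n=28: moves to 26(W), 21(W); every one is W ⇒ L
n=29: can move to 27, which is L ⇒ W
n=30: can move to 28, which is L ⇒ W
n=31: moves to 29(W), 24(W); every one is W ⇒ L
n=32: moves to 30(W), 25(W); every one is W ⇒ L
n=33: can move to 31, which is L ⇒ W
n=34: can move to 32, which is L ⇒ W
n=35: can move to 28, which is L ⇒ W
n=36: moves to 34(W), 29(W); every one is W ⇒ L
n=37: moves to 35(W), 30(W); every one is W ⇒ L
n=38: can move to 36, which is L ⇒ W
n=39: can move to 37, which is L ⇒ W
n=40: moves to 38(W), 33(W); every one is W ⇒ L
n=41: moves to 39(W), 34(W); every one is W ⇒ L
n=42: can move to 40, which is L ⇒ W
From 42, the L positions reachable in one move are: 40.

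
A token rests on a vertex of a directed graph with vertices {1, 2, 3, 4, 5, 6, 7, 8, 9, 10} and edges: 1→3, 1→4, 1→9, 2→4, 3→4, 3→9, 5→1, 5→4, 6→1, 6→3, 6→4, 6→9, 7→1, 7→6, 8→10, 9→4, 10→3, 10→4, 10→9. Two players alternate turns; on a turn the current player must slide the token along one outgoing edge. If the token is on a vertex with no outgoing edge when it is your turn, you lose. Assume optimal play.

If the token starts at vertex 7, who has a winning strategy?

The second player wins.

Classify positions by backward induction: terminal positions (no move available) are L. From any other position, the mover wins iff some move reaches an L.
Every edge goes from a vertex to one that appears earlier in the order 4, 9, 3, 10, 1, 6, 2, 8, 5, 7, so processing vertices in that order labels each vertex after all of its successors.
4: no outgoing edge → L
9: →4(L), so W
3: →4(L), so W
10: →4(L), so W
1: →4(L), so W
6: →4(L), so W
2: →4(L), so W
8: →10(W) only, which is W, so L
5: →4(L), so W
7: →6(W), 1(W) — all W, so L
Every move from 7 reaches a W position, so the mover loses.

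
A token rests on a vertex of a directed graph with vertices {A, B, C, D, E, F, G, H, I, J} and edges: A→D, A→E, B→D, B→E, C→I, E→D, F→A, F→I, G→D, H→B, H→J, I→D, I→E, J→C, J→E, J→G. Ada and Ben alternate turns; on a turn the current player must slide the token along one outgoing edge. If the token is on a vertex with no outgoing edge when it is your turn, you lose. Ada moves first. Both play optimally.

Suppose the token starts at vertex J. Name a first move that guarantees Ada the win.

Move to C.

Classify positions by backward induction: terminal positions (no move available) are L. From any other position, the mover wins iff some move reaches an L.
Every edge goes from a vertex to one that appears earlier in the order D, E, I, B, G, A, C, J, H, F, so processing vertices in that order labels each vertex after all of its successors.
D: no outgoing edge → L
E: reaches L-position D → W
I: reaches L-position D → W
B: reaches L-position D → W
G: reaches L-position D → W
A: reaches L-position D → W
C: only reaches I(W), which is W → L
J: reaches L-position C → W
H: only reaches J(W), B(W), all W → L
F: only reaches A(W), I(W), all W → L
From J, the L positions reachable in one move are: C.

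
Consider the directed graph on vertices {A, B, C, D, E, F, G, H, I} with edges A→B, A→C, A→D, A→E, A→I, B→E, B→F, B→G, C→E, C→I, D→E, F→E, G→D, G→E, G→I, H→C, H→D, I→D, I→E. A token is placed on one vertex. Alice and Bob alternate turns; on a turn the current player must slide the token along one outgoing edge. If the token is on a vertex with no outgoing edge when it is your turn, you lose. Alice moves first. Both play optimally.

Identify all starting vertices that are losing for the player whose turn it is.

E, H

Compute win/loss labels from the base case upward. A position with no move is L. Any other position is W if it can reach an L in one move, else L.
Every edge goes from a vertex to one that appears earlier in the order E, D, I, G, F, C, B, A, H, so processing vertices in that order labels each vertex after all of its successors.
E: no outgoing edge → L
D: W (go to E, an L position)
I: W (go to E, an L position)
G: W (go to E, an L position)
F: W (go to E, an L position)
C: W (go to E, an L position)
B: W (go to E, an L position)
A: W (go to E, an L position)
H: L (options C(W), D(W) are all W)
Reading off the rows marked L gives the requested list; there are 2 such vertices.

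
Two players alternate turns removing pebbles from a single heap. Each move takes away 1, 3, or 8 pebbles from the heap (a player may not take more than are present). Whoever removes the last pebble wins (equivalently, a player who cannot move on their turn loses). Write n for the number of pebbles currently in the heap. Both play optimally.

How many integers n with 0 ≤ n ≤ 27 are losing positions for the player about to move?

11

Use the standard recursion: the mover loses at a terminal position; elsewhere, the mover wins exactly when some move hands the opponent an L position.
n=0: no move → L
n=1: W (go to 0, an L position)
n=2: L (sole option 1(W) is W)
n=3: W (go to 2, an L position)
n=4: L (options 3(W), 1(W) are all W)
n=5: W (go to 4, an L position)
n=6: L (options 5(W), 3(W) are all W)
n=7: W (go to 6, an L position)
n=8: W (go to 0, an L position)
n=9: W (go to 6, an L position)
n=10: W (go to 2, an L position)
n=11: L (options 10(W), 8(W), 3(W) are all W)
n=12: W (go to 11, an L position)
n=13: L (options 12(W), 10(W), 5(W) are all W)
n=14: W (go to 13, an L position)
n=15: L (options 14(W), 12(W), 7(W) are all W)
n=16: W (go to 15, an L position)
n=17: L (options 16(W), 14(W), 9(W) are all W)
n=18: W (go to 17, an L position)
n=19: W (go to 11, an L position)
n=20: W (go to 17, an L position)
n=21: W (go to 13, an L position)
n=22: L (options 21(W), 19(W), 14(W) are all W)
n=23: W (go to 22, an L position)
n=24: L (options 23(W), 21(W), 16(W) are all W)
n=25: W (go to 24, an L position)
n=26: L (options 25(W), 23(W), 18(W) are all W)
n=27: W (go to 26, an L position)
L entries with 0 ≤ n ≤ 27: n = 0, 2, 4, 6, 11, 13, 15, 17, 22, 24, 26; that makes 11.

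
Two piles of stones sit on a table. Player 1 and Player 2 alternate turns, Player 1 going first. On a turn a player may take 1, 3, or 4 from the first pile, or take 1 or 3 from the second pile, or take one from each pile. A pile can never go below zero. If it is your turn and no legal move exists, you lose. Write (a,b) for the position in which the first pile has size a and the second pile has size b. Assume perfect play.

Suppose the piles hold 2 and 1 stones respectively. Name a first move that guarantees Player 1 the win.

Positions with no move are L. A position that does have a move is losing for the player to move precisely when every available move leads to a winning position for the opponent. Fill in the labels:
No move ever increases a pile, so every position that can arise here has a ≤ 2 and b ≤ 1; it is enough to label the cells with 0 ≤ a ≤ 2 and 0 ≤ b ≤ 1.
Every move lowers a or b (never raises either), so fill the grid row by row in increasing a, and left to right within a row: each cell's successors are then already labelled.
      b=0  b=1
a=0:    L    W
a=1:    W    W
a=2:    L    W
Cells with no legal move (terminal, hence L): (0,0).
The remaining L cells, each justified by listing all of its moves:
(2,0): the only move is to (1,0)(W), a W ⇒ L
Every other cell has at least one move into one of the L cells above, so it is W.
From (2,1), the L positions reachable in one move are: (2,0).

Move to (2,0).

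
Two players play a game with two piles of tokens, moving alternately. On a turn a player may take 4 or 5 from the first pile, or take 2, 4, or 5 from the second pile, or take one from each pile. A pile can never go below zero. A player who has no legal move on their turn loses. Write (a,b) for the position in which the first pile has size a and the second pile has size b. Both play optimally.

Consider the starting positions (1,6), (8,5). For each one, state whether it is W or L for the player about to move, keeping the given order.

Positions with no move are L. A position that does have a move is losing for the player to move precisely when every available move leads to a winning position for the opponent. Fill in the labels:
No move ever increases a pile, so every position that can arise here has a ≤ 8 and b ≤ 6; it is enough to label the cells with 0 ≤ a ≤ 8 and 0 ≤ b ≤ 6.
Every move lowers a or b (never raises either), so fill the grid row by row in increasing a, and left to right within a row: each cell's successors are then already labelled.
      b=0  b=1  b=2  b=3  b=4  b=5  b=6
a=0:    L    L    W    W    W    W    W
a=1:    L    W    W    L    W    W    L
a=2:    L    W    W    L    W    W    L
a=3:    L    W    W    L    W    W    L
a=4:    W    W    L    L    W    W    W
a=5:    W    W    L    W    W    L    W
a=6:    W    L    L    W    W    W    W
a=7:    W    L    W    W    L    W    W
a=8:    W    L    W    W    L    W    W
Cells with no legal move (terminal, hence L): (0,0), (0,1), (1,0), (2,0), (3,0).
The remaining L cells, each justified by listing all of its moves:
(1,3): L (options (1,1)(W), (0,2)(W) are all W)
(1,6): L (options (1,4)(W), (1,2)(W), (1,1)(W), (0,5)(W) are all W)
(2,3): L (options (2,1)(W), (1,2)(W) are all W)
(2,6): L (options (2,4)(W), (2,2)(W), (2,1)(W), (1,5)(W) are all W)
(3,3): L (options (3,1)(W), (2,2)(W) are all W)
(3,6): L (options (3,4)(W), (3,2)(W), (3,1)(W), (2,5)(W) are all W)
(4,2): L (options (0,2)(W), (4,0)(W), (3,1)(W) are all W)
(4,3): L (options (0,3)(W), (4,1)(W), (3,2)(W) are all W)
(5,2): L (options (1,2)(W), (0,2)(W), (5,0)(W), (4,1)(W) are all W)
(5,5): L (options (1,5)(W), (0,5)(W), (5,3)(W), (5,1)(W), (5,0)(W), (4,4)(W) are all W)
(6,1): L (options (2,1)(W), (1,1)(W), (5,0)(W) are all W)
(6,2): L (options (2,2)(W), (1,2)(W), (6,0)(W), (5,1)(W) are all W)
(7,1): L (options (3,1)(W), (2,1)(W), (6,0)(W) are all W)
(7,4): L (options (3,4)(W), (2,4)(W), (7,2)(W), (7,0)(W), (6,3)(W) are all W)
(8,1): L (options (4,1)(W), (3,1)(W), (7,0)(W) are all W)
(8,4): L (options (4,4)(W), (3,4)(W), (8,2)(W), (8,0)(W), (7,3)(W) are all W)
Every other cell has at least one move into one of the L cells above, so it is W.
(1,6): one of the L cells justified above, so L
(8,5): the move to (8,1) reaches an L cell, so W

(1,6): L, (8,5): W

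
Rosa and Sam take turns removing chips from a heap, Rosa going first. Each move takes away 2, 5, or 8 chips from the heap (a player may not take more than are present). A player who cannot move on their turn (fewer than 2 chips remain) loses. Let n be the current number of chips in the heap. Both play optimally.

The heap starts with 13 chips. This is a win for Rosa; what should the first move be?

Remove 2, leaving 11.

Use the standard recursion: the mover loses at a terminal position; elsewhere, the mover wins exactly when some move hands the opponent an L position.
n=0: no move → L
n=1: no move → L
n=2: W (go to 0, an L position)
n=3: W (go to 1, an L position)
n=4: L (sole option 2(W) is W)
n=5: W (go to 0, an L position)
n=6: W (go to 4, an L position)
n=7: L (options 5(W), 2(W) are all W)
n=8: W (go to 0, an L position)
n=9: W (go to 7, an L position)
n=10: L (options 8(W), 5(W), 2(W) are all W)
n=11: L (options 9(W), 6(W), 3(W) are all W)
n=12: W (go to 10, an L position)
n=13: W (go to 11, an L position)
From 13, the L positions reachable in one move are: 11.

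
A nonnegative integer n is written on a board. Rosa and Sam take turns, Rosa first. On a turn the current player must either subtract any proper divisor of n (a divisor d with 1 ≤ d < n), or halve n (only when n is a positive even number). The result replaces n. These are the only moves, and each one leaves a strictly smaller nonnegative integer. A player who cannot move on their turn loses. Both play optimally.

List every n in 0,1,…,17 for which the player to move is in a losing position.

Compute win/loss labels from the base case upward. A position with no move is L. Any other position is W if it can reach an L in one move, else L.
n=0: no move → L
n=1: no move → L
n=2: →1(L), so W
n=3: →2(W) only, which is W, so L
n=4: →3(L), so W
n=5: →4(W) only, which is W, so L
n=6: →3(L), so W
n=7: →6(W) only, which is W, so L
n=8: →7(L), so W
n=9: →6(W), 8(W) — all W, so L
n=10: →5(L), so W
n=11: →10(W) only, which is W, so L
n=12: →9(L), so W
n=13: →12(W) only, which is W, so L
n=14: →7(L), so W
n=15: →10(W), 12(W), 14(W) — all W, so L
n=16: →15(L), so W
n=17: →16(W) only, which is W, so L
Reading off the rows marked L gives the requested list; there are 10 such values of n.

0, 1, 3, 5, 7, 9, 11, 13, 15, 17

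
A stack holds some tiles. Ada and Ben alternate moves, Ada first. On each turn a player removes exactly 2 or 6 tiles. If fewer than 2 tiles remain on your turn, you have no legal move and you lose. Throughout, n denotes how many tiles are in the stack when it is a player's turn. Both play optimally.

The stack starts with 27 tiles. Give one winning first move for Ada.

Remove 2, leaving 25.

Positions with no move are L. A position that does have a move is losing for the player to move precisely when every available move leads to a winning position for the opponent. Fill in the labels:
n=0: no move → L
n=1: no move → L
n=2: →0(L), so W
n=3: →1(L), so W
n=4: →2(W) only, which is W, so L
n=5: →3(W) only, which is W, so L
n=6: →4(L), so W
n=7: →5(L), so W
n=8: →6(W), 2(W) — all W, so L
n=9: →7(W), 3(W) — all W, so L
n=10: →8(L), so W
n=11: →9(L), so W
n=12: →10(W), 6(W) — all W, so L
n=13: →11(W), 7(W) — all W, so L
n=14: →12(L), so W
n=15: →13(L), so W
n=16: →14(W), 10(W) — all W, so L
n=17: →15(W), 11(W) — all W, so L
n=18: →16(L), so W
n=19: →17(L), so W
n=20: →18(W), 14(W) — all W, so L
n=21: →19(W), 15(W) — all W, so L
n=22: →20(L), so W
n=23: →21(L), so W
n=24: →22(W), 18(W) — all W, so L
n=25: →23(W), 19(W) — all W, so L
n=26: →24(L), so W
n=27: →25(L), so W
From 27, the L positions reachable in one move are: 25, 21. Any move reaching one of these is winning.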